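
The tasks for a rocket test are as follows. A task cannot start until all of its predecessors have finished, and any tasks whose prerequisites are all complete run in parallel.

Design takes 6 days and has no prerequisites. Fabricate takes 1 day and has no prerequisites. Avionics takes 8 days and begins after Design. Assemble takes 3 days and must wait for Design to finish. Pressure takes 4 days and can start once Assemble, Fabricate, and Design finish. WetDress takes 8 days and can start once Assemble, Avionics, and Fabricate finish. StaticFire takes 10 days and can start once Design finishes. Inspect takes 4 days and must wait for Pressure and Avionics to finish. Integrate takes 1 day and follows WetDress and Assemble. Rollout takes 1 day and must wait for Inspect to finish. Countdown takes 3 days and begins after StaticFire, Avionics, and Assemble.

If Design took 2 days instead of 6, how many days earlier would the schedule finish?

Critical path before the change: Design→Avionics→WetDress→Integrate = 6+8+8+1 = 23 giving 23 days.
Design lies on that path, so at 2 days the path becomes 19 days.
That remains the longest chain; total 19 days.
Change in finish: 19 − 23 = -4 days.

4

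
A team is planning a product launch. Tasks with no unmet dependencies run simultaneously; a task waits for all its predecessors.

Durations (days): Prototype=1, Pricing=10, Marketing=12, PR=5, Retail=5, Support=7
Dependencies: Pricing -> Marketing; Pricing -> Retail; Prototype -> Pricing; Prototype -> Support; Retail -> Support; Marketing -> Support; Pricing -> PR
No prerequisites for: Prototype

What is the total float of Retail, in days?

The longest chain is Prototype→Pricing→Marketing→Support = 1+10+12+7 = 30; overall finish 30 days.
The longest chain containing Retail totals 23 days.
Slack of Retail = 18 − 11 = 7 days.

7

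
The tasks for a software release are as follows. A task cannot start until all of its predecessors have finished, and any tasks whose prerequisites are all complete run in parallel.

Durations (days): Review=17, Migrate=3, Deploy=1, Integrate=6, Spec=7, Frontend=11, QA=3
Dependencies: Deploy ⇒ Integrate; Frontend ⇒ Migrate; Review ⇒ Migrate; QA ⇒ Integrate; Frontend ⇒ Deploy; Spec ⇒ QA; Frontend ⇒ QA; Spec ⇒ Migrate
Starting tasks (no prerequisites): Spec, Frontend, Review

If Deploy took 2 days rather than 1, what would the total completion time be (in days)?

As given, the longest chain is Frontend→QA→Integrate = 11+3+6 = 20, so the finish is 20 days.
The longest path through Deploy is only 18 days, so Deploy has float 2.
That remains the longest chain; total 20 days.

20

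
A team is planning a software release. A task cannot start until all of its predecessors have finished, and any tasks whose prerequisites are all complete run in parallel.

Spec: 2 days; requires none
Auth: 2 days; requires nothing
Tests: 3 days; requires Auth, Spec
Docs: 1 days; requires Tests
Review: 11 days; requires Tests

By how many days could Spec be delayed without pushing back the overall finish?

Critical path: Spec→Tests→Review = 2+3+11 = 16, so the finish is 16 days.
The longest chain containing Spec totals 16 days.
So Spec can slip 2 − 2 = 0 days.

0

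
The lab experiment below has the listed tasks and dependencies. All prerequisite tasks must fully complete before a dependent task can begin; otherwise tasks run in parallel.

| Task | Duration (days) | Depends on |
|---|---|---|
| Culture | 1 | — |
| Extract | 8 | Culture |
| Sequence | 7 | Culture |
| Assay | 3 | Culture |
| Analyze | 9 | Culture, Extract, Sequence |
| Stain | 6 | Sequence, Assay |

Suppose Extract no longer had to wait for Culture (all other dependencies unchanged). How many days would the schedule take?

With the dependency in place, Culture→Extract→Analyze = 1+8+9 = 18 sets the finish at 18 days.
Without Culture→Extract, Extract's earliest start moves from 1 to 0.
New critical path: Culture→Sequence→Analyze = 1+7+9 = 17 ⇒ 17 days.

17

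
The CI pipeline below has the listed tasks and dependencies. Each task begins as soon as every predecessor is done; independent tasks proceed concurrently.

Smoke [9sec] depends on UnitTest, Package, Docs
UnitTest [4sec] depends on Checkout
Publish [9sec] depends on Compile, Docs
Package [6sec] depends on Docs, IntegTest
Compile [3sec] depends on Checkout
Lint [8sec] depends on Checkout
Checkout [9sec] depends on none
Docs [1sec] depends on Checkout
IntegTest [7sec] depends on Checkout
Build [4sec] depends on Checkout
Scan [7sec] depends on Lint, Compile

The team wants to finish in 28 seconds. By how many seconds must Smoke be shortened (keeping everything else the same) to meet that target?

3

Current finish: 31 seconds; target: 28.
Smoke is on every critical path, so each second cut from Smoke cuts the finish by one (this holds down to a finish of 24).
Need 31 − 28 = 3 seconds off Smoke → Smoke becomes 6 seconds, finish becomes 28.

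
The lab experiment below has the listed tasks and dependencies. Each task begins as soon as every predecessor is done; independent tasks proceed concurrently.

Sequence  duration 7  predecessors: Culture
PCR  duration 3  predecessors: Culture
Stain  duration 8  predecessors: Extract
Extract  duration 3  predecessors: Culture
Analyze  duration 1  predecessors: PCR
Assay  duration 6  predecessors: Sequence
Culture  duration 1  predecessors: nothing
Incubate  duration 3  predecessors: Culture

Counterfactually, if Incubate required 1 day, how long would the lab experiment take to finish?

Actual critical path: Culture→Sequence→Assay = 1+7+6 = 14 ⇒ 14 days.
Incubate is off the critical path — its longest chain is 4 days, giving 10 of slack.
The critical path is still Culture→Sequence→Assay; finish is now 14 days.

14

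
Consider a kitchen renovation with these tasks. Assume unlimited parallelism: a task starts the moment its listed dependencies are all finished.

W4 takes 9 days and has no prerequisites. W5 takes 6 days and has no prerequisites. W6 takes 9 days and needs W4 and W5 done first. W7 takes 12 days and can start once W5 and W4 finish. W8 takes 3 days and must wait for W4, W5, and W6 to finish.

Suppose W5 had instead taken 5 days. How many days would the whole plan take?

21

Baseline: W4→W6→W8 = 9+9+3 = 21 → 21 days.
W5 has 3 days of float (longest path through it is 18).
That remains the longest chain; total 21 days.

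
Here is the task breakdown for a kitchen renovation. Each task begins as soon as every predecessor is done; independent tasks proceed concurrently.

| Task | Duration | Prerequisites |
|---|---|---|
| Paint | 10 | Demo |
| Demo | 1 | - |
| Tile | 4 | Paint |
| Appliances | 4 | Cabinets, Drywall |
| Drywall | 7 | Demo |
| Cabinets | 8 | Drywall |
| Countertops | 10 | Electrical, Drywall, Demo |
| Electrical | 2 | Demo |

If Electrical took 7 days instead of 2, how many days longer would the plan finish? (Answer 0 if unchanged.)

0

Critical path before the change: Demo→Drywall→Cabinets→Appliances = 1+7+8+4 = 20 giving 20 days.
Electrical is off the critical path — its longest chain is 13 days, giving 7 of slack.
That remains the longest chain; total 20 days.
Change in finish: 20 − 20 = +0 days.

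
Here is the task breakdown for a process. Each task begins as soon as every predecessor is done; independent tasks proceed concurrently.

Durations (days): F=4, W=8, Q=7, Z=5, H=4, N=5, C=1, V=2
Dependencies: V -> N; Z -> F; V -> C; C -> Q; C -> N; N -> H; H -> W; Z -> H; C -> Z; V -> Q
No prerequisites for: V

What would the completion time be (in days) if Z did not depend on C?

20

With the dependency in place, V→C→N→H→W = 2+1+5+4+8 = 20 sets the finish at 20 days.
Without C→Z, Z's earliest start moves from 3 to 0.
The longest chain is now V→C→N→H→W = 2+1+5+4+8 = 20, so the schedule takes 20 days.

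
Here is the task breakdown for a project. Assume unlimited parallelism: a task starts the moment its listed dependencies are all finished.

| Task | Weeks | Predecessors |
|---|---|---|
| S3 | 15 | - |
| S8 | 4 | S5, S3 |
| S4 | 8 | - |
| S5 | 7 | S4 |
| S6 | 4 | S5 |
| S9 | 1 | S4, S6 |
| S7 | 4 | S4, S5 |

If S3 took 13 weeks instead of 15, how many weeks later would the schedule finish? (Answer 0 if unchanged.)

Baseline: S4→S5→S6→S9 = 8+7+4+1 = 20 → 20 weeks.
S3 has 1 week of float (longest path through it is 19).
The critical path is still S4→S5→S6→S9; finish is now 20 weeks.
Change in finish: 20 − 20 = +0 weeks.

0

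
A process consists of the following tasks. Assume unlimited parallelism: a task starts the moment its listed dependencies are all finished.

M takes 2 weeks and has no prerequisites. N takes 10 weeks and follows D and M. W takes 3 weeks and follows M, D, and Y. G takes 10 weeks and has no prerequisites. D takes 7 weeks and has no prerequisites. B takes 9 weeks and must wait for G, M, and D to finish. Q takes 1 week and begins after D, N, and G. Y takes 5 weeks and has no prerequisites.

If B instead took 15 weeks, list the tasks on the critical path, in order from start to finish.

Actual critical path: G→B = 10+9 = 19 ⇒ 19 weeks.
B lies on that path, so at 15 weeks the path becomes 25 weeks.
No other chain overtakes it, so the finish is 25 weeks.

G, B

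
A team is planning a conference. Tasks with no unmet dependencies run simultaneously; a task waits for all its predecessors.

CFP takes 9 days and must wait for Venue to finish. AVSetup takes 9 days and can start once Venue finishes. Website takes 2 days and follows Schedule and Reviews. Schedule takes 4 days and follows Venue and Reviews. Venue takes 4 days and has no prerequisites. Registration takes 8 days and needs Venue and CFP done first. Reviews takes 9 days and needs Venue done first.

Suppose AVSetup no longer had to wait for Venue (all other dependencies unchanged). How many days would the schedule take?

21

Before: longest chain Venue→CFP→Registration = 4+9+8 = 21, finish 21.
Without Venue→AVSetup, AVSetup's earliest start moves from 4 to 0.
New critical path: Venue→CFP→Registration = 4+9+8 = 21 ⇒ 21 days.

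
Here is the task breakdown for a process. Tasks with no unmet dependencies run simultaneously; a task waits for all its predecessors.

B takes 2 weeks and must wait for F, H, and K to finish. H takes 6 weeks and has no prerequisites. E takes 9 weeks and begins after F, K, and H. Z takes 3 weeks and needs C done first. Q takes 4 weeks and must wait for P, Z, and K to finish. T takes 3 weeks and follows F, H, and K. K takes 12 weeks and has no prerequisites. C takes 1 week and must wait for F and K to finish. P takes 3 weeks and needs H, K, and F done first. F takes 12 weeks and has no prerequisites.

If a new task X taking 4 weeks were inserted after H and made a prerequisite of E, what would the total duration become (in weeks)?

Originally the project takes 21 weeks.
With X inserted, E now waits for max(F, K, H, X).
New critical path: F→E = 12+9 = 21 ⇒ 21 weeks.

21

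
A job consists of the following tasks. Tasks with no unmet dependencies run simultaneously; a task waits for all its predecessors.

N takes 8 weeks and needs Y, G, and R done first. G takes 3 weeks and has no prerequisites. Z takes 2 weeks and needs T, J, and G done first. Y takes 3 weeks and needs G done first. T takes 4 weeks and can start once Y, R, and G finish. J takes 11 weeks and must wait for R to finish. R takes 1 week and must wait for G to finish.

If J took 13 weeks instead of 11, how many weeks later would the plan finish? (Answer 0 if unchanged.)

Actual critical path: G→R→J→Z = 3+1+11+2 = 17 ⇒ 17 weeks.
J is on the critical path; changing it to 13 makes that path 19 weeks.
That remains the longest chain; total 19 weeks.
Change in finish: 19 − 17 = +2 weeks.

2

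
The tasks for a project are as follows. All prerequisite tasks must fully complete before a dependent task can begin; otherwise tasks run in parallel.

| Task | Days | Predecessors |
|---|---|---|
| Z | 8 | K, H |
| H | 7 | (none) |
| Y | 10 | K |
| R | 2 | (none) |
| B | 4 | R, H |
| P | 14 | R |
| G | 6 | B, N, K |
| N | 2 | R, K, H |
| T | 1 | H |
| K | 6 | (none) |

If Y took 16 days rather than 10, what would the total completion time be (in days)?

As given, the longest chain is H→B→G = 7+4+6 = 17, so the finish is 17 days.
Y has 1 day of float (longest path through it is 16).
The binding chain switches to K→Y = 6+16 = 22; finish 22 days.

22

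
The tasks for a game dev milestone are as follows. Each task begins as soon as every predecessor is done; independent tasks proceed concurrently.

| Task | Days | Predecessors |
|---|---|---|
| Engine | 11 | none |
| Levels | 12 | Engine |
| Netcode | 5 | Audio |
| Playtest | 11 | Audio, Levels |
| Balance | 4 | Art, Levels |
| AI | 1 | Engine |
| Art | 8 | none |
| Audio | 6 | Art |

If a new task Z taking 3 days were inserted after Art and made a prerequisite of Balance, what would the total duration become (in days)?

34

Originally the game dev milestone takes 34 days.
With Z inserted, Balance now waits for max(Art, Levels, Z).
New critical path: Engine→Levels→Playtest = 11+12+11 = 34 ⇒ 34 days.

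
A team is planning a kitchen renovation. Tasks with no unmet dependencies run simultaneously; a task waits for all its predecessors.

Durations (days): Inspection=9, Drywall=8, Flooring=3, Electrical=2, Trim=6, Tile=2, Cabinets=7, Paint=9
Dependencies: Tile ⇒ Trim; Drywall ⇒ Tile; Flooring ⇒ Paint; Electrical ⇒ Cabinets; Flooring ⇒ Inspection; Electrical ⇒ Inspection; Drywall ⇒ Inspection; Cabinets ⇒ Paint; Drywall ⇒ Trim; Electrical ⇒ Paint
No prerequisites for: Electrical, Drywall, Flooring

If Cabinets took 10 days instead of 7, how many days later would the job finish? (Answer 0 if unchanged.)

The binding path is Electrical→Cabinets→Paint = 2+7+9 = 18; finish at 18 days.
Cabinets is on the critical path; changing it to 10 makes that path 21 days.
That remains the longest chain; total 21 days.
Change in finish: 21 − 18 = +3 days.

3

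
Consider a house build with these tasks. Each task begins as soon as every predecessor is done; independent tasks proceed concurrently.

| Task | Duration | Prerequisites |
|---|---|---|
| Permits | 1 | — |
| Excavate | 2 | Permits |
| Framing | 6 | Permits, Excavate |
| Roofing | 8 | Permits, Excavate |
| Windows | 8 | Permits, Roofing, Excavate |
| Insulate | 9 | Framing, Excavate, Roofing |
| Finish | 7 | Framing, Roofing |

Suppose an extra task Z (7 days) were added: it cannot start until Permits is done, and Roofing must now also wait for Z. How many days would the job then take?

Originally the job takes 20 days.
With Z inserted, Roofing now waits for max(Permits, Excavate, Z).
New critical path: Permits→Z→Roofing→Insulate = 1+7+8+9 = 25 ⇒ 25 days.

25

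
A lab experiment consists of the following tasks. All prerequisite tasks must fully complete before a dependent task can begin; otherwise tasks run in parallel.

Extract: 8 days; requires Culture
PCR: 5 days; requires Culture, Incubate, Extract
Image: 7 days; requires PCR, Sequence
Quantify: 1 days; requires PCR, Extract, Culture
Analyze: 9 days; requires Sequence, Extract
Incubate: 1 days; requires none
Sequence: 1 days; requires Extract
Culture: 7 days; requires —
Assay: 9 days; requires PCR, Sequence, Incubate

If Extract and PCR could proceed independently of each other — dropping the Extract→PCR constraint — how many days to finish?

25

Before: longest chain Culture→Extract→PCR→Assay = 7+8+5+9 = 29, finish 29.
Without Extract→PCR, PCR's earliest start moves from 15 to 7.
New critical path: Culture→Extract→Sequence→Assay = 7+8+1+9 = 25 ⇒ 25 days.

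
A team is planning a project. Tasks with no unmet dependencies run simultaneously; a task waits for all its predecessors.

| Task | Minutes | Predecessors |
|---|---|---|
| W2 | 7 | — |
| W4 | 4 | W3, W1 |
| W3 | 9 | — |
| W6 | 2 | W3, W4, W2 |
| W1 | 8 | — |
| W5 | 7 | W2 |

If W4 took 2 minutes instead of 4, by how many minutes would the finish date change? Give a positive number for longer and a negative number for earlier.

-1

The binding path is W3→W4→W6 = 9+4+2 = 15; finish at 15 minutes.
W4 is on the critical path; changing it to 2 makes that path 13 minutes.
The binding chain switches to W2→W5 = 7+7 = 14; finish 14 minutes.
Change in finish: 14 − 15 = -1 minutes.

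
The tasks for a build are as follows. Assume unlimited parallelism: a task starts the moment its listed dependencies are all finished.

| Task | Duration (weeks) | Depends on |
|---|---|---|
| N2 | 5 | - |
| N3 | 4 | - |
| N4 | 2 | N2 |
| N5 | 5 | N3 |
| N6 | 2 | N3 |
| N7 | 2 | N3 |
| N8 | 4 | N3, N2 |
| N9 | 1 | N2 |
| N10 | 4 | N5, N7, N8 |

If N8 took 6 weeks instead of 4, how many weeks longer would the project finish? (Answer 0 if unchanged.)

As given, the longest chain is N2→N8→N10 = 5+4+4 = 13, so the finish is 13 weeks.
N8 lies on that path, so at 6 weeks the path becomes 15 weeks.
That remains the longest chain; total 15 weeks.
Change in finish: 15 − 13 = +2 weeks.

2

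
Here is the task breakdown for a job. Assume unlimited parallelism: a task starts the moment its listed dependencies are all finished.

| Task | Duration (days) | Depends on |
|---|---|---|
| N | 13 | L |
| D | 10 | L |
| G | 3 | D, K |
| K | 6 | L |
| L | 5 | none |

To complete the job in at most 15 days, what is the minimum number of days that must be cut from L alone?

Current finish: 18 days; target: 15.
L is on every critical path, so each day cut from L cuts the finish by one (this holds down to a finish of 14).
Need 18 − 15 = 3 days off L → L becomes 2 days, finish becomes 15.

3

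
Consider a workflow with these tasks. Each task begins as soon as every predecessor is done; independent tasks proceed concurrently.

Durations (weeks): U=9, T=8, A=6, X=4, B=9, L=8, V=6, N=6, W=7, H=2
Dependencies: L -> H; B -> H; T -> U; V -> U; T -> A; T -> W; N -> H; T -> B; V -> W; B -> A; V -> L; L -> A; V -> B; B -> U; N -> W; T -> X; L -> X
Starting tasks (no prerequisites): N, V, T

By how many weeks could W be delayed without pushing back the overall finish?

11

Critical path: T→B→U = 8+9+9 = 26, so the finish is 26 weeks.
The longest chain containing W totals 15 weeks.
Float = 26 − 15 = 11.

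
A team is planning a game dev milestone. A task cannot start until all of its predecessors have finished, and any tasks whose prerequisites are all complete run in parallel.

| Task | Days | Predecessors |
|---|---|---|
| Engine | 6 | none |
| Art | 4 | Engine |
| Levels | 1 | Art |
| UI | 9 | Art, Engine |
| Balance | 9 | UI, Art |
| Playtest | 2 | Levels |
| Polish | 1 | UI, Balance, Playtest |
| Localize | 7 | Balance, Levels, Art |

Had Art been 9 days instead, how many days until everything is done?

40

Critical path before the change: Engine→Art→UI→Balance→Localize = 6+4+9+9+7 = 35 giving 35 days.
Since Art is critical, the +5 change carries straight to that chain (now 40 days).
No other chain overtakes it, so the finish is 40 days.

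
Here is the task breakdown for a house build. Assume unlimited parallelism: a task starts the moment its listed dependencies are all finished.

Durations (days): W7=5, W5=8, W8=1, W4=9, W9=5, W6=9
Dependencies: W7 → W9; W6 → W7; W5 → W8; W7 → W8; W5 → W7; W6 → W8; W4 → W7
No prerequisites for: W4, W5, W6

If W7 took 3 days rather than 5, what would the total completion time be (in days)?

Baseline: W4→W7→W9 = 9+5+5 = 19 → 19 days.
W7 is on the critical path; changing it to 3 makes that path 17 days.
The critical path is still W4→W7→W9; finish is now 17 days.

17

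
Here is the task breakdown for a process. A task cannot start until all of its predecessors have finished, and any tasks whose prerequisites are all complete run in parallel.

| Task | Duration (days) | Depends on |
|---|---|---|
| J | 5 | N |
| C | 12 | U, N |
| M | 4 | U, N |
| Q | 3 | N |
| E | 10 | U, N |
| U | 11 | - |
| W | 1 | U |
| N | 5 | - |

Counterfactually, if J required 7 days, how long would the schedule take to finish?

Critical path before the change: U→C = 11+12 = 23 giving 23 days.
J is off the critical path — its longest chain is 10 days, giving 13 of slack.
That remains the longest chain; total 23 days.

23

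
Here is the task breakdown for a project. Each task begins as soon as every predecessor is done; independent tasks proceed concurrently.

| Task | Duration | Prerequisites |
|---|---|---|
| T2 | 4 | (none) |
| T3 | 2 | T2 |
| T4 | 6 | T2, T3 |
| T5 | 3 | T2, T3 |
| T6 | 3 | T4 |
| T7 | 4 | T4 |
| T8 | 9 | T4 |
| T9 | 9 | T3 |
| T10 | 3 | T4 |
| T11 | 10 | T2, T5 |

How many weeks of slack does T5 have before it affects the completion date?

2

Critical path: T2→T3→T4→T8 = 4+2+6+9 = 21, so the finish is 21 weeks.
Longest path through T5: 19 weeks (earliest finish 9, latest finish 11).
So T5 can slip 11 − 9 = 2 weeks.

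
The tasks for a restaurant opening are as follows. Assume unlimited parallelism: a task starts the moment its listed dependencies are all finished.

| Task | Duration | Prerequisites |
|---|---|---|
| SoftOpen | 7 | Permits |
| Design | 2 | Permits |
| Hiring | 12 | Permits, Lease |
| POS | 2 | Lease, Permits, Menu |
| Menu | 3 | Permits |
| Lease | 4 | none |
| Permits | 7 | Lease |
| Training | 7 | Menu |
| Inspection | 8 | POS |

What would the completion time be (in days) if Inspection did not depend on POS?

23

With the dependency in place, Lease→Permits→Menu→POS→Inspection = 4+7+3+2+8 = 24 sets the finish at 24 days.
Without POS→Inspection, Inspection's earliest start moves from 16 to 0.
The longest chain is now Lease→Permits→Hiring = 4+7+12 = 23, so the job takes 23 days.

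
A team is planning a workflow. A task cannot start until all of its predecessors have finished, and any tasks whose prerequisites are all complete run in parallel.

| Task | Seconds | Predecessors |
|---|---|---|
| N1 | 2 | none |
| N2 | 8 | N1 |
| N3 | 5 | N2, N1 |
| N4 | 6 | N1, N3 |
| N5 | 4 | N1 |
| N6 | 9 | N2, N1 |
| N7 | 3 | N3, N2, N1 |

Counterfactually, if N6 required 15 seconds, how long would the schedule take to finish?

25

As given, the longest chain is N1→N2→N3→N4 = 2+8+5+6 = 21, so the finish is 21 seconds.
N6 has 2 seconds of float (longest path through it is 19).
The binding chain switches to N1→N2→N6 = 2+8+15 = 25; finish 25 seconds.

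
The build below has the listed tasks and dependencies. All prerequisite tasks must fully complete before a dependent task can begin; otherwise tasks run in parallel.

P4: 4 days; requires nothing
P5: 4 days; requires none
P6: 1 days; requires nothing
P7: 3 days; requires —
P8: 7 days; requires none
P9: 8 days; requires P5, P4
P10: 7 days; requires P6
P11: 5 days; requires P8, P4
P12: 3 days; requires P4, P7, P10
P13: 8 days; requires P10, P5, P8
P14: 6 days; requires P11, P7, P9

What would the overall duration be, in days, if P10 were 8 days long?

18

Critical path before the change: P4→P9→P14 = 4+8+6 = 18 giving 18 days.
P10 is off the critical path — its longest chain is 16 days, giving 2 of slack.
That remains the longest chain; total 18 days.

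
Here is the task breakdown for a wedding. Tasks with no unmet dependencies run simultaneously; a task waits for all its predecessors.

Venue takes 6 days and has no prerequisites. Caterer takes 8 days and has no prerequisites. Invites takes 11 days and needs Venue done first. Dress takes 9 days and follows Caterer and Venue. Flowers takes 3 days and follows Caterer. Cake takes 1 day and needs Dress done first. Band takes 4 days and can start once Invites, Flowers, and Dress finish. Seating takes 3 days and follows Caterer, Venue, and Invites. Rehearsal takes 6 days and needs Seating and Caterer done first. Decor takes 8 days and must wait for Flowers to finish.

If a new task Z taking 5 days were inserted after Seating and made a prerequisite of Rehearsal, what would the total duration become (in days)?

Originally the wedding takes 26 days.
With Z inserted, Rehearsal now waits for max(Seating, Caterer, Z).
New critical path: Venue→Invites→Seating→Z→Rehearsal = 6+11+3+5+6 = 31 ⇒ 31 days.

31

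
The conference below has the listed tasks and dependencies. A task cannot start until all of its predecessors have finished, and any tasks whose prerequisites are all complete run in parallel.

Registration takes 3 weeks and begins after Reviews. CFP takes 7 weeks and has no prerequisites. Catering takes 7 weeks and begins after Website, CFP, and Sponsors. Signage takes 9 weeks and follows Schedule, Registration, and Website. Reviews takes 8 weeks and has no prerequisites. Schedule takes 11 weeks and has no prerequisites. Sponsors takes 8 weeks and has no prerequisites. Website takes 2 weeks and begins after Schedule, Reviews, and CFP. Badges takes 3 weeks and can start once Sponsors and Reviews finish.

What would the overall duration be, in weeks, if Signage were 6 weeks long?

20

As given, the longest chain is Schedule→Website→Signage = 11+2+9 = 22, so the finish is 22 weeks.
Since Signage is critical, the -3 change carries straight to that chain (now 19 weeks).
The binding chain switches to Schedule→Website→Catering = 11+2+7 = 20; finish 20 weeks.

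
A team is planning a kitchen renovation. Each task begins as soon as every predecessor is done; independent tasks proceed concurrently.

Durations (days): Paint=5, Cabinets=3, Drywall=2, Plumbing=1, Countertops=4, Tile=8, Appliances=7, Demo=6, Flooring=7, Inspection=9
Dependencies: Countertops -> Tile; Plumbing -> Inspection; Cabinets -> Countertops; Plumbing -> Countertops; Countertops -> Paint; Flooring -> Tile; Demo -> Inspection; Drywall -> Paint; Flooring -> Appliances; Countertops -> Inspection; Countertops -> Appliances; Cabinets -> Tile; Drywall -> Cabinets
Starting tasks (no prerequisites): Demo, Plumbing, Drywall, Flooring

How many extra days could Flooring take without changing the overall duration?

The longest chain is Drywall→Cabinets→Countertops→Inspection = 2+3+4+9 = 18; overall finish 18 days.
Longest path through Flooring: 15 days (earliest finish 7, latest finish 10).
Float = 18 − 15 = 3.

3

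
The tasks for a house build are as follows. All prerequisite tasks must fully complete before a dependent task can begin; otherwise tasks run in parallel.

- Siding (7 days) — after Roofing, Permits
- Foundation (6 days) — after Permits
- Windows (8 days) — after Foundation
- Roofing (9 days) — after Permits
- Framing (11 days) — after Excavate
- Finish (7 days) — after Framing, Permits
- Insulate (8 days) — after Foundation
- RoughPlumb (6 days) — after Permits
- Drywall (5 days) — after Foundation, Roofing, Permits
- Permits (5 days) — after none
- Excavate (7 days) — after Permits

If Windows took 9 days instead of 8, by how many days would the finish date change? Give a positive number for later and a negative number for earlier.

The binding path is Permits→Excavate→Framing→Finish = 5+7+11+7 = 30; finish at 30 days.
Windows is off the critical path — its longest chain is 19 days, giving 11 of slack.
No other chain overtakes it, so the finish is 30 days.
Change in finish: 30 − 30 = +0 days.

0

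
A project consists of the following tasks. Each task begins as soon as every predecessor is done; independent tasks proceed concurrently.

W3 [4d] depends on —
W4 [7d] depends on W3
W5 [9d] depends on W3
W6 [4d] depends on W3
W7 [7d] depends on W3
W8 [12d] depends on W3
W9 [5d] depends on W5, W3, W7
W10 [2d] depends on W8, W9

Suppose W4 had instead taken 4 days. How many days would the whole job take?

20

Actual critical path: W3→W5→W9→W10 = 4+9+5+2 = 20 ⇒ 20 days.
W4 is off the critical path — its longest chain is 11 days, giving 9 of slack.
No other chain overtakes it, so the finish is 20 days.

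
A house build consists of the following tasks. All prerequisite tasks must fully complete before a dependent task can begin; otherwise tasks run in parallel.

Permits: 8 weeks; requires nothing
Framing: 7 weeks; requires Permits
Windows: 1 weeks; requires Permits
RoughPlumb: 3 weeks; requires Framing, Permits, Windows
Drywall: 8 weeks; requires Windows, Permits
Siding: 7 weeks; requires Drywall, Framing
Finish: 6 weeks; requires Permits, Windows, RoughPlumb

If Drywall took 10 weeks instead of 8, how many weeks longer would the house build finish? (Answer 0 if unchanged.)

Baseline: Permits→Windows→Drywall→Siding = 8+1+8+7 = 24 → 24 weeks.
Drywall lies on that path, so at 10 weeks the path becomes 26 weeks.
That remains the longest chain; total 26 weeks.
Change in finish: 26 − 24 = +2 weeks.

2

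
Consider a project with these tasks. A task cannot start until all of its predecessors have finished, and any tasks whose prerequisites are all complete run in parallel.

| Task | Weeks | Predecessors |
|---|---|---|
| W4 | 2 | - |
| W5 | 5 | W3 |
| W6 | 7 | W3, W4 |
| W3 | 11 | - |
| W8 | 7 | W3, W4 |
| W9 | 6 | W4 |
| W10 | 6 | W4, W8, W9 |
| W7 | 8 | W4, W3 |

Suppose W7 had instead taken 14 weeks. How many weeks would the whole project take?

Actual critical path: W3→W8→W10 = 11+7+6 = 24 ⇒ 24 weeks.
W7 has 5 weeks of float (longest path through it is 19).
Now W3→W7 = 11+14 = 25 is longest, so the finish becomes 25 weeks.

25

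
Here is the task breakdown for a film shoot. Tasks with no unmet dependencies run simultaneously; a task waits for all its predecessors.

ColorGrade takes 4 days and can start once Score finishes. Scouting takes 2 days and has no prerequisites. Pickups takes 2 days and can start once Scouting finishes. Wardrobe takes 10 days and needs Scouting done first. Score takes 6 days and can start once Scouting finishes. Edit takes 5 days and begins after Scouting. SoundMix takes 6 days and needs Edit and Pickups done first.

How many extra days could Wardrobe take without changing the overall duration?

The longest chain is Scouting→Edit→SoundMix = 2+5+6 = 13; overall finish 13 days.
Wardrobe finishes as early as 12 and must finish by 13.
Slack of Wardrobe = 3 − 2 = 1 day.

1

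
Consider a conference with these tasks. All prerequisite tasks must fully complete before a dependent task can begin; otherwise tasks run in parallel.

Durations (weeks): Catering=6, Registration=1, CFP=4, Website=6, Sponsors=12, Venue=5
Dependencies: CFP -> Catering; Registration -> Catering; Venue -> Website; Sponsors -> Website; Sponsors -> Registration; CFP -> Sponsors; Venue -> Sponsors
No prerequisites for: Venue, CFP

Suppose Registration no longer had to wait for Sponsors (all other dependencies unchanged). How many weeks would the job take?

23

Original critical path: Venue→Sponsors→Registration→Catering = 5+12+1+6 = 24 ⇒ 24 weeks.
Without Sponsors→Registration, Registration's earliest start moves from 17 to 0.
The longest chain is now Venue→Sponsors→Website = 5+12+6 = 23, so the job takes 23 weeks.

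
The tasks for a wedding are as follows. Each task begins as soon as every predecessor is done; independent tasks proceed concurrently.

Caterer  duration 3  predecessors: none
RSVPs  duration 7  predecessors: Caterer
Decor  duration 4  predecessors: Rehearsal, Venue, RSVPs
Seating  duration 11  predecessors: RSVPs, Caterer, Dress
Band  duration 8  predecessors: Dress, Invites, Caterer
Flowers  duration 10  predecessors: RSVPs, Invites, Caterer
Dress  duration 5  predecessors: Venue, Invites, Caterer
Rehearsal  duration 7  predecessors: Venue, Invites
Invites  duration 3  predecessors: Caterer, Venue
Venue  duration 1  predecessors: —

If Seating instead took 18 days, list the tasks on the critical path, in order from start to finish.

Actual critical path: Caterer→Invites→Dress→Seating = 3+3+5+11 = 22 ⇒ 22 days.
Since Seating is critical, the +7 change carries straight to that chain (now 29 days).
The critical path is still Caterer→Invites→Dress→Seating; finish is now 29 days.

Caterer, Invites, Dress, Seating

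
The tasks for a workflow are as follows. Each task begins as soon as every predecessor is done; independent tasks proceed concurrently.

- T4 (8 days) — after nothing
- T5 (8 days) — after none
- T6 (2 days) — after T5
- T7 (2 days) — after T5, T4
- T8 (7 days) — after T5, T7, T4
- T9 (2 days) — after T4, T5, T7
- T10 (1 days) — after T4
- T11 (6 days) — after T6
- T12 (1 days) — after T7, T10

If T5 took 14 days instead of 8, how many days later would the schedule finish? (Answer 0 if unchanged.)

Baseline: T5→T7→T8 = 8+2+7 = 17 → 17 days.
T5 is on the critical path; changing it to 14 makes that path 23 days.
No other chain overtakes it, so the finish is 23 days.
Change in finish: 23 − 17 = +6 days.

6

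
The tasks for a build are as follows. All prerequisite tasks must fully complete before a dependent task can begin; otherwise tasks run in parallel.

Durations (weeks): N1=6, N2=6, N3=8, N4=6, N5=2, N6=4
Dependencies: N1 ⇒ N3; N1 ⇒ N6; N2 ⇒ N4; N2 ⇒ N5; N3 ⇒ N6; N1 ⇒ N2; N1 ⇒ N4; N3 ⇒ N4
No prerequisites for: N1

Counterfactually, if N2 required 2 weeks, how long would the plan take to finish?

20

Actual critical path: N1→N3→N4 = 6+8+6 = 20 ⇒ 20 weeks.
N2 is off the critical path — its longest chain is 18 weeks, giving 2 of slack.
That remains the longest chain; total 20 weeks.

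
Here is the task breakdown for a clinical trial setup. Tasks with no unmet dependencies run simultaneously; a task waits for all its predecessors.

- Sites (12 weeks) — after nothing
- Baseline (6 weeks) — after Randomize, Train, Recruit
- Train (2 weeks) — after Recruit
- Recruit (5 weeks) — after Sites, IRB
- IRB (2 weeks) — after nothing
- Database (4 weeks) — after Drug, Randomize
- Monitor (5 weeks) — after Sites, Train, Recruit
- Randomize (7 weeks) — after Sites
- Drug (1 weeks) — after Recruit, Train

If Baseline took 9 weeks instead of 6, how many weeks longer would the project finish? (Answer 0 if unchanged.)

The binding path is Sites→Recruit→Train→Baseline = 12+5+2+6 = 25; finish at 25 weeks.
Baseline is on the critical path; changing it to 9 makes that path 28 weeks.
The critical path is still Sites→Recruit→Train→Baseline; finish is now 28 weeks.
Change in finish: 28 − 25 = +3 weeks.

3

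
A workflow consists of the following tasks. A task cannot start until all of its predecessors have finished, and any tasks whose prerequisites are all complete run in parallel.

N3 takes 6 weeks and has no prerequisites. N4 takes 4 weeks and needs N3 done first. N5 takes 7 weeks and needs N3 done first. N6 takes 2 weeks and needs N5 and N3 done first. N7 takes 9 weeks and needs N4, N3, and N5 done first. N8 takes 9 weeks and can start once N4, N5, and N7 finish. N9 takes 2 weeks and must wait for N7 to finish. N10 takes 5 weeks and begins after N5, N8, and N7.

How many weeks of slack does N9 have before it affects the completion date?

Critical path: N3→N5→N7→N8→N10 = 6+7+9+9+5 = 36, so the finish is 36 weeks.
The longest chain containing N9 totals 24 weeks.
Float = 36 − 24 = 12.

12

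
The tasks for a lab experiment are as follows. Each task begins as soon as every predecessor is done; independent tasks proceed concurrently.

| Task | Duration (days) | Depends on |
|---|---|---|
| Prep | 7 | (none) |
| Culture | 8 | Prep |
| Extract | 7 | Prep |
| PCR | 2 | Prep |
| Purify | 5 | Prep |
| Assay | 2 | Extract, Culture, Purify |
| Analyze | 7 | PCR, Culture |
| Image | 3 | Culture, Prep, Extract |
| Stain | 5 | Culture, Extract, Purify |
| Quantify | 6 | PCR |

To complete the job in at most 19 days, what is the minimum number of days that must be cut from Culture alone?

Current finish: 22 days; target: 19.
Culture is on every critical path, so each day cut from Culture cuts the finish by one (this holds down to a finish of 19).
Need 22 − 19 = 3 days off Culture → Culture becomes 5 days, finish becomes 19.

3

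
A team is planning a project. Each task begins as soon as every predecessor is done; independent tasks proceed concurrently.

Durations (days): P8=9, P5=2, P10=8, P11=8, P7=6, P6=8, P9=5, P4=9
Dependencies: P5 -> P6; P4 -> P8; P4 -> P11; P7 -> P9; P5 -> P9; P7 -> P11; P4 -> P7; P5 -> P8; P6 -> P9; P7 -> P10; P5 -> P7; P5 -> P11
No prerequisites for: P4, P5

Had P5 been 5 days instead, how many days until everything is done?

23

Actual critical path: P4→P7→P10 = 9+6+8 = 23 ⇒ 23 days.
P5 has 7 days of float (longest path through it is 16).
The critical path is still P4→P7→P10; finish is now 23 days.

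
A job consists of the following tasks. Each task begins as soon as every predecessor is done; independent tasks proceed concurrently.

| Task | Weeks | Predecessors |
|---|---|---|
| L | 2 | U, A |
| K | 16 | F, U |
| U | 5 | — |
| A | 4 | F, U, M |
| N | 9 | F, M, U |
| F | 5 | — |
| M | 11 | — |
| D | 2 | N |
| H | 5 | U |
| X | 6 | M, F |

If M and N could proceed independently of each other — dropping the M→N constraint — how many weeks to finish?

21

Original critical path: M→N→D = 11+9+2 = 22 ⇒ 22 weeks.
Without M→N, N's earliest start moves from 11 to 5.
New critical path: U→K = 5+16 = 21 ⇒ 21 weeks.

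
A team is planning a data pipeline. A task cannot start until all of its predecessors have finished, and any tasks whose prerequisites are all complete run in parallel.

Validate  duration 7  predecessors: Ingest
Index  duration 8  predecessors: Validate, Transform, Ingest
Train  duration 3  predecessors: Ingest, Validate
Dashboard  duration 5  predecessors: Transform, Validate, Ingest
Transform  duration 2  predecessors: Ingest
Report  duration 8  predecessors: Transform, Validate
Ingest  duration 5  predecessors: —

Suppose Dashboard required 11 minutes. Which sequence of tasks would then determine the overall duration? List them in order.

Ingest, Validate, Dashboard

Baseline: Ingest→Validate→Index = 5+7+8 = 20 → 20 minutes.
The longest path through Dashboard is only 17 minutes, so Dashboard has float 3.
Now Ingest→Validate→Dashboard = 5+7+11 = 23 is longest, so the finish becomes 23 minutes.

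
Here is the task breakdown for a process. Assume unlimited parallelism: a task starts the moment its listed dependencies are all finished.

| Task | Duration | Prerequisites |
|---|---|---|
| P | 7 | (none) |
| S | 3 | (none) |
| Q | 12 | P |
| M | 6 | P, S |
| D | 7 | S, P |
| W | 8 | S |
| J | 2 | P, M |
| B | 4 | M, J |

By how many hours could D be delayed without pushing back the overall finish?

The longest chain is P→Q = 7+12 = 19; overall finish 19 hours.
D finishes as early as 14 and must finish by 19.
So D can slip 19 − 14 = 5 hours.

5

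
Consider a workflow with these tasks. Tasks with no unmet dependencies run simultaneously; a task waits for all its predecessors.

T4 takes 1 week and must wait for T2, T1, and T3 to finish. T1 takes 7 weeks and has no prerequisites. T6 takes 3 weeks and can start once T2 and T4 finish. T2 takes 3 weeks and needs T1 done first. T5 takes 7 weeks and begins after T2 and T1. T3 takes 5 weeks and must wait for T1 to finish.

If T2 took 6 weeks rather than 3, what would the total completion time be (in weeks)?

20

Baseline: T1→T2→T5 = 7+3+7 = 17 → 17 weeks.
T2 is on the critical path; changing it to 6 makes that path 20 weeks.
No other chain overtakes it, so the finish is 20 weeks.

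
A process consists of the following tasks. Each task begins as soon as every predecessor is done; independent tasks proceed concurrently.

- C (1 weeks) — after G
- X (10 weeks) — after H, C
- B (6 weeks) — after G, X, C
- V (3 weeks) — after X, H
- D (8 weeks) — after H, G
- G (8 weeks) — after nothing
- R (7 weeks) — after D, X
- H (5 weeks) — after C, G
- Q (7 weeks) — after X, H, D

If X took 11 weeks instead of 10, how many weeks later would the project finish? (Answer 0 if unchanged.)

Actual critical path: G→C→H→X→Q = 8+1+5+10+7 = 31 ⇒ 31 weeks.
Since X is critical, the +1 change carries straight to that chain (now 32 weeks).
That remains the longest chain; total 32 weeks.
Change in finish: 32 − 31 = +1 weeks.

1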